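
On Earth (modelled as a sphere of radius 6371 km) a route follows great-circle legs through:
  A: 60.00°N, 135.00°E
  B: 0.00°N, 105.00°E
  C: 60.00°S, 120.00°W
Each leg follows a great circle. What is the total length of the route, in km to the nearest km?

Leg A→B: central angle 1.1230 rad, distance 7154.4 km.
Leg B→C: central angle 1.9322 rad, distance 12309.8 km.
Total: 7154.4 + 12309.8 ≈ 19464 km.

19464 km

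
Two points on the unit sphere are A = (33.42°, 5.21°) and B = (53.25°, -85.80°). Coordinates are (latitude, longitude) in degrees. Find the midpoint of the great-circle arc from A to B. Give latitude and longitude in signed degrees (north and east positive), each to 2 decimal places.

Central angle δ = 1.1235 rad. Interpolating on the sphere with fraction f = 0.5:
P = [sin((1−f)δ)·A + sin(fδ)·B] / sin δ = 0.5908·A + 0.5908·B in Cartesian coordinates,
giving P = (0.5170, -0.3078, 0.7988), i.e. latitude 53.01°, longitude -30.77°.

53.01°, -30.77°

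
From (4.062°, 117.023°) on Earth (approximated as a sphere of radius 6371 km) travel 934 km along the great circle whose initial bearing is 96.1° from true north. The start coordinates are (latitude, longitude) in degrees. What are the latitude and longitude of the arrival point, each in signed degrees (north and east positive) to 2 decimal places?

Angular distance δ = d/R = 934/6371 = 0.14660 rad; initial bearing θ = 1.6773 rad.
sin φ₂ = sin φ₁ cos δ + cos φ₁ sin δ cos θ = (0.0708)(0.9893) + (0.9975)(0.1461)(-0.1063) = 0.0546, so φ₂ = 3.13°.
Δλ = atan2(sin θ sin δ cos φ₁, cos δ − sin φ₁ sin φ₂) = atan2(0.1449, 0.9854) = 8.364°.
λ₂ = 117.023° + 8.364° = 125.39°.

3.13°, 125.39°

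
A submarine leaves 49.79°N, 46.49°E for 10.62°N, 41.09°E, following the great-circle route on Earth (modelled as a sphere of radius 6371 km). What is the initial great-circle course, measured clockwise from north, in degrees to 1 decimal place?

188.4°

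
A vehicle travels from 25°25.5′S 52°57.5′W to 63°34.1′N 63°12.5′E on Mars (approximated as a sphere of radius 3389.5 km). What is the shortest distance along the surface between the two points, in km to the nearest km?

With latitudes φ₁ = -25.425°, φ₂ = 63.568° and longitude difference Δλ = 116.167°:
cos c = sin φ₁ sin φ₂ + cos φ₁ cos φ₂ cos Δλ = (-0.4293)(0.8955) + (0.9031)(0.4451)(-0.4410) = -0.56173,
so c = arccos(-0.56173) = 2.16728 rad.
Distance = R·c = 3389.5 × 2.1673 ≈ 7346 km.

7346 km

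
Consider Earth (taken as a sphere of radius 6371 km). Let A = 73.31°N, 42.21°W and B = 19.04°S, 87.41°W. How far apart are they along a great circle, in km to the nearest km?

10782 km

Let φ₁ = 1.2795 rad, φ₂ = -0.3323 rad, and Δλ = -0.7889 rad.
cos c = sin φ₁ sin φ₂ + cos φ₁ cos φ₂ cos Δλ = (0.9579)(-0.3262) + (0.2872)(0.9453)(0.7046) = -0.12119,
so c = arccos(-0.12119) = 1.69228 rad.
Distance = R·c = 6371 × 1.6923 ≈ 10782 km.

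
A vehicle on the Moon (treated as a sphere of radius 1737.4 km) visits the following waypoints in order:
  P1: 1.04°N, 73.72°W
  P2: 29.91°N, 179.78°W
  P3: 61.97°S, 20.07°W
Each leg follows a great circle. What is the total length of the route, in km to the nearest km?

7540 km

Leg P1→P2: central angle 1.8036 rad, distance 3133.6 km.
Leg P2→P3: central angle 2.5361 rad, distance 4406.2 km.
Total: 3133.6 + 4406.2 ≈ 7540 km.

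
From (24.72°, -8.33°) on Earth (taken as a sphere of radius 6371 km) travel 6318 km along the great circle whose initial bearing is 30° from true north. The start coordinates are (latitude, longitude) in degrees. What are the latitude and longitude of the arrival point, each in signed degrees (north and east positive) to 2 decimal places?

62.53°, 56.80°

Angular distance δ = d/R = 6318/6371 = 0.99168 rad; initial bearing θ = 0.5236 rad.
sin φ₂ = sin φ₁ cos δ + cos φ₁ sin δ cos θ = (0.4182)(0.5473) + (0.9084)(0.8369)(0.8660) = 0.8873, so φ₂ = 62.53°.
Δλ = atan2(sin θ sin δ cos φ₁, cos δ − sin φ₁ sin φ₂) = atan2(0.3801, 0.1762) = 65.125°.
λ₂ = -8.330° + 65.125° = 56.80°.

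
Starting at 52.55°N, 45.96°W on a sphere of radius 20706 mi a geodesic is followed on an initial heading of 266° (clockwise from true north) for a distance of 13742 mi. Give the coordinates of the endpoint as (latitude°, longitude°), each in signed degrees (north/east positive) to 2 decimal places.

Angular distance δ = d/R = 13742/20706 = 0.66367 rad; initial bearing θ = 4.6426 rad.
sin φ₂ = sin φ₁ cos δ + cos φ₁ sin δ cos θ = (0.7939)(0.7877) + (0.6081)(0.6160)(-0.0698) = 0.5992, so φ₂ = 36.82°.
Δλ = atan2(sin θ sin δ cos φ₁, cos δ − sin φ₁ sin φ₂) = atan2(-0.3737, 0.3120) = -50.139°.
λ₂ = -45.960° − 50.139° = -96.10°.

36.82°, -96.10°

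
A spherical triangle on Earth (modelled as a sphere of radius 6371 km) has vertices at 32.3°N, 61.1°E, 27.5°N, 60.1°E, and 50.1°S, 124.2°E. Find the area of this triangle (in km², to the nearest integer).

2833243 km²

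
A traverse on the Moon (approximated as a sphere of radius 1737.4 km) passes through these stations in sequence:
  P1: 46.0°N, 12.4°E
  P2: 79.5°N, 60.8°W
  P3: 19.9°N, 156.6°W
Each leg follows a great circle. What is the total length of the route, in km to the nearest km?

3440 km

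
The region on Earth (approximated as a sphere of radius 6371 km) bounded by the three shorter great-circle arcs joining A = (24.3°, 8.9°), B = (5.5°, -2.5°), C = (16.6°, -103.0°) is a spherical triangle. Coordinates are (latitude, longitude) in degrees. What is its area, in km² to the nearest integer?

18229123 km²

Side lengths (central angles): a = 1.7178, b = 1.7805, c = 0.3798 rad; semiperimeter s = 1.9390.
By l'Huilier's theorem, tan(E/4) = √[tan(s/2) tan((s−a)/2) tan((s−b)/2) tan((s−c)/2)], giving spherical excess E = 0.4491 rad.
Area = E·R² = 0.4491 × (6371)² ≈ 18229123 km².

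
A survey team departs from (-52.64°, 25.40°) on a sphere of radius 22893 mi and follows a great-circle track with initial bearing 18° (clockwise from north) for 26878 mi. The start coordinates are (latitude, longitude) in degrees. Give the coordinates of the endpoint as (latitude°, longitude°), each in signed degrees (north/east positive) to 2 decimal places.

Angular distance δ = d/R = 26878/22893 = 1.17407 rad; initial bearing θ = 0.3142 rad.
sin φ₂ = sin φ₁ cos δ + cos φ₁ sin δ cos θ = (-0.7948)(0.3864) + (0.6068)(0.9223)(0.9511) = 0.2252, so φ₂ = 13.01°.
Δλ = atan2(sin θ sin δ cos φ₁, cos δ − sin φ₁ sin φ₂) = atan2(0.1730, 0.5654) = 17.009°.
λ₂ = 25.400° + 17.009° = 42.41°.

13.01°, 42.41°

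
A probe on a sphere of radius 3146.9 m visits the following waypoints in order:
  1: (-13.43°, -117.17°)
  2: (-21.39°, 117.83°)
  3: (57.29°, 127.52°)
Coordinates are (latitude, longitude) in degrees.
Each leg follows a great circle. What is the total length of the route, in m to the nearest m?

10703 m

Leg 1→2: central angle 2.0206 rad, distance 6358.5 m.
Leg 2→3: central angle 1.3805 rad, distance 4344.4 m.
Total: 6358.5 + 4344.4 ≈ 10703 m.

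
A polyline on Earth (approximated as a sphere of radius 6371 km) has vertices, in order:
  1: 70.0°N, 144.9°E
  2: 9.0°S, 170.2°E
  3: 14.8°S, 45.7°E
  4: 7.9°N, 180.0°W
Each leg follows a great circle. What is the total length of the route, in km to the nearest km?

37327 km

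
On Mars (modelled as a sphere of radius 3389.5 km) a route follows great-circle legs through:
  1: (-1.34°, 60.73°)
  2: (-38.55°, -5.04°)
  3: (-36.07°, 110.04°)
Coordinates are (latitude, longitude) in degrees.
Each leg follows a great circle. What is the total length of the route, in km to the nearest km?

Leg 1→2: central angle 1.2287 rad, distance 4164.7 km.
Leg 2→3: central angle 1.4717 rad, distance 4988.2 km.
Total: 4164.7 + 4988.2 ≈ 9153 km.

9153 km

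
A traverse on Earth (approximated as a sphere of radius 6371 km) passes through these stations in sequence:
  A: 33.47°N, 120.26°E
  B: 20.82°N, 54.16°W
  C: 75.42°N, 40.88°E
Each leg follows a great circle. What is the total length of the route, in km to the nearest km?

21859 km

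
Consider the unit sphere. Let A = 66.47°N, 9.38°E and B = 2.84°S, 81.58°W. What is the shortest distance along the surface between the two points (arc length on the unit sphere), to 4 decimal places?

1.6229

Let φ₁ = 1.1601 rad, φ₂ = -0.0496 rad, and Δλ = -1.5876 rad.
cos c = sin φ₁ sin φ₂ + cos φ₁ cos φ₂ cos Δλ = (0.9169)(-0.0495) + (0.3992)(0.9988)(-0.0168) = -0.05211,
so c = arccos(-0.05211) = 1.62293 rad.
On the unit sphere the arc length equals the central angle: 1.6229.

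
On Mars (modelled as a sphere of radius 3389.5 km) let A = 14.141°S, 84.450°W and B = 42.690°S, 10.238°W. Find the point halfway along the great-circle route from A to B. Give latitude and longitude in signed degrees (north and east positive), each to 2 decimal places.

-34.01°, -53.29°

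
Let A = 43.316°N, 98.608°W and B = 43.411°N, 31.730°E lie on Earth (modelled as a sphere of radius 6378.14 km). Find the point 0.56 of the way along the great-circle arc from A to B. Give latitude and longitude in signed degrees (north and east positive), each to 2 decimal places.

65.56°, -21.49°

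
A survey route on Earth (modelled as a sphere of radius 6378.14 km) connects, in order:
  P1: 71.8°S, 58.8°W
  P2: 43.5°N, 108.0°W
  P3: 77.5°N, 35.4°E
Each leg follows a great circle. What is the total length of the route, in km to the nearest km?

Leg P1→P2: central angle 2.1012 rad, distance 13401.7 km.
Leg P2→P3: central angle 0.9932 rad, distance 6334.9 km.
Total: 13401.7 + 6334.9 ≈ 19737 km.

19737 km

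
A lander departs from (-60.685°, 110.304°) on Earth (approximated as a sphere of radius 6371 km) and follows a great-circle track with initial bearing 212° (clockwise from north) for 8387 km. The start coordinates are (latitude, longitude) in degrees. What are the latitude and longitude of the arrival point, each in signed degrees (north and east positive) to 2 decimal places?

Angular distance δ = d/R = 8387/6371 = 1.31643 rad; initial bearing θ = 3.7001 rad.
sin φ₂ = sin φ₁ cos δ + cos φ₁ sin δ cos θ = (-0.8719)(0.2516) + (0.4896)(0.9678)(-0.8480) = -0.6213, so φ₂ = -38.41°.
Δλ = atan2(sin θ sin δ cos φ₁, cos δ − sin φ₁ sin φ₂) = atan2(-0.2511, -0.2901) = -139.118°.
λ₂ = 110.304° − 139.118° = -28.81°.

-38.41°, -28.81°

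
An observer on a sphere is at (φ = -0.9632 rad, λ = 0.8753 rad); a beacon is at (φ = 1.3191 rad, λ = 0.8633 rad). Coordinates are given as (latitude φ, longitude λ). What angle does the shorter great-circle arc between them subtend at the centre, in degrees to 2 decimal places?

With latitudes φ₁ = -55.187°, φ₂ = 75.579° and longitude difference Δλ = -0.688°:
cos c = sin φ₁ sin φ₂ + cos φ₁ cos φ₂ cos Δλ = (-0.8210)(0.9685) + (0.5709)(0.2490)(0.9999) = -0.65298,
so c = arccos(-0.65298) = 2.28231 rad.
So the angular separation is 130.77°.

130.77°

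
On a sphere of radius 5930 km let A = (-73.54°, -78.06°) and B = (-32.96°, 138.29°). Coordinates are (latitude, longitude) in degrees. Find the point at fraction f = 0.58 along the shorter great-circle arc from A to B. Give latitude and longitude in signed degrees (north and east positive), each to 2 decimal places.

Central angle δ = 1.2342 rad. Interpolating on the sphere with fraction f = 0.58:
P = [sin((1−f)δ)·A + sin(fδ)·B] / sin δ = 0.5249·A + 0.6953·B in Cartesian coordinates,
giving P = (-0.4047, 0.2426, -0.8817), i.e. latitude -61.84°, longitude 149.06°.

-61.84°, 149.06°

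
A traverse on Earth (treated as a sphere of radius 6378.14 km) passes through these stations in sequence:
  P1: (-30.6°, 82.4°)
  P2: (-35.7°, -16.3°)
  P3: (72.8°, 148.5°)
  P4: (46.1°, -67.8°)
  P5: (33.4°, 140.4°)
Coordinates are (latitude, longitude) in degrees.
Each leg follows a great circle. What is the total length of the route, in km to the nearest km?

41863 km

Leg P1→P2: central angle 1.3783 rad, distance 8790.9 km.
Leg P2→P3: central angle 2.4803 rad, distance 15819.5 km.
Leg P3→P4: central angle 1.0203 rad, distance 6507.9 km.
Leg P4→P5: central angle 1.6846 rad, distance 10744.4 km.
Total: 8790.9 + 15819.5 + 6507.9 + 10744.4 ≈ 41863 km.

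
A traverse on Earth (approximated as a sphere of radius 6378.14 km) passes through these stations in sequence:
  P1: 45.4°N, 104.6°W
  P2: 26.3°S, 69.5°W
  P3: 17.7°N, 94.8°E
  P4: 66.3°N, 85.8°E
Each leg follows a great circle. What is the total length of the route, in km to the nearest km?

32346 km

Leg P1→P2: central angle 1.3699 rad, distance 8737.6 km.
Leg P2→P3: central angle 2.8469 rad, distance 18158.0 km.
Leg P3→P4: central angle 0.8545 rad, distance 5450.1 km.
Total: 8737.6 + 18158.0 + 5450.1 ≈ 32346 km.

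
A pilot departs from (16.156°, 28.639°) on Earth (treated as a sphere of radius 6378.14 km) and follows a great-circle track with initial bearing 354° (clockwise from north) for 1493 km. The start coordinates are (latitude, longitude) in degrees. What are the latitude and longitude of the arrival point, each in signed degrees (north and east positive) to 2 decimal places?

29.49°, 27.04°

Angular distance δ = d/R = 1493/6378.14 = 0.23408 rad; initial bearing θ = 6.1785 rad.
sin φ₂ = sin φ₁ cos δ + cos φ₁ sin δ cos θ = (0.2783)(0.9727) + (0.9605)(0.2319)(0.9945) = 0.4922, so φ₂ = 29.49°.
Δλ = atan2(sin θ sin δ cos φ₁, cos δ − sin φ₁ sin φ₂) = atan2(-0.0233, 0.8358) = -1.596°.
λ₂ = 28.639° − 1.596° = 27.04°.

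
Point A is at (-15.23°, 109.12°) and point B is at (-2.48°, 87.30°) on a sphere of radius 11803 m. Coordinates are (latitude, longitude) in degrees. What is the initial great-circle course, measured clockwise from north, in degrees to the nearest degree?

299°

Δλ = -21.820° = -0.3808 rad.
y = sin Δλ · cos φ₂ = (-0.3717)(0.9991) = -0.3713
x = cos φ₁ sin φ₂ − sin φ₁ cos φ₂ cos Δλ = (0.9649)(-0.0433) − (-0.2627)(0.9991)(0.9284) = 0.2019
θ = atan2(y, x) = -61.47°; adding 360° gives 299°.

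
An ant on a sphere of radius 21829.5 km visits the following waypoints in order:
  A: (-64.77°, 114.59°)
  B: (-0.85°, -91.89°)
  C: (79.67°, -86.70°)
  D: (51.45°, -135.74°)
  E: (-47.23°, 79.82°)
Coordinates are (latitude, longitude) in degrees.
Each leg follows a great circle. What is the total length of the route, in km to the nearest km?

145323 km

Leg A→B: central angle 1.9477 rad, distance 42518.0 km.
Leg B→C: central angle 1.4061 rad, distance 30694.1 km.
Leg C→D: central angle 0.5686 rad, distance 12412.7 km.
Leg D→E: central angle 2.7347 rad, distance 59697.8 km.
Total: 42518.0 + 30694.1 + 12412.7 + 59697.8 ≈ 145323 km.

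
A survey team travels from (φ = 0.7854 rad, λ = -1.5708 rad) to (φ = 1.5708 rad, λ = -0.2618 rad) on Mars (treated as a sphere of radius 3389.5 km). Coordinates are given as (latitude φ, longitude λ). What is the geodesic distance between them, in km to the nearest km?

2662 km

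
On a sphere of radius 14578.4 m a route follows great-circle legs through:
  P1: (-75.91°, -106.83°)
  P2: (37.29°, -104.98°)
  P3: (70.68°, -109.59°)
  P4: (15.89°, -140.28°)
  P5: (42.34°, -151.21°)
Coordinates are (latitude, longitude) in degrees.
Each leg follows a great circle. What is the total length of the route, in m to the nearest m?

59185 m

Leg P1→P2: central angle 1.9758 rad, distance 28804.3 m.
Leg P2→P3: central angle 0.5843 rad, distance 8518.3 m.
Leg P3→P4: central angle 1.0098 rad, distance 14721.6 m.
Leg P4→P5: central angle 0.4898 rad, distance 7140.5 m.
Total: 28804.3 + 8518.3 + 14721.6 + 7140.5 ≈ 59185 m.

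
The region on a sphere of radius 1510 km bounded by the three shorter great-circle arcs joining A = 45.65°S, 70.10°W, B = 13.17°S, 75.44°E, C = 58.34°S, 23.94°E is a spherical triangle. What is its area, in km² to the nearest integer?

Side lengths (central angles): a = 1.0332, b = 0.9486, c = 1.9804 rad; semiperimeter s = 1.9811.
By l'Huilier's theorem, tan(E/4) = √[tan(s/2) tan((s−a)/2) tan((s−b)/2) tan((s−c)/2)], giving spherical excess E = 0.0490 rad.
Area = E·R² = 0.0490 × (1510)² ≈ 111745 km².

111745 km²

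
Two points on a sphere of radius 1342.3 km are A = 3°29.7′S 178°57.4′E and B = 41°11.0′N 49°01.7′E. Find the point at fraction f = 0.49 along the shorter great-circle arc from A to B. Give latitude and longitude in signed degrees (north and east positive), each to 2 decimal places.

The central angle between A and B is δ = 2.1203 rad.
With f = 0.49, the slerp weights are sin((1−f)δ)/sin δ = 1.0350 and sin(fδ)/sin δ = 1.0107.
Weighted sum of the unit vectors: (1.0350)·(-0.9980,0.0182,-0.0610) + (1.0107)·(0.4935,0.5682,0.6585) = (-0.5341, 0.5931, 0.6024).
Converting back: φ = atan2(z, √(x²+y²)) = 37.04°, λ = atan2(y, x) = 132.00°.

37.04°, 132.00°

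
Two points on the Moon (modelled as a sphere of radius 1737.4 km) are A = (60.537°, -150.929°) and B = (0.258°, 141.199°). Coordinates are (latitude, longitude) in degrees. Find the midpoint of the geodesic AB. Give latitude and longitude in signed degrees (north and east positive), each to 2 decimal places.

34.58°, 162.23°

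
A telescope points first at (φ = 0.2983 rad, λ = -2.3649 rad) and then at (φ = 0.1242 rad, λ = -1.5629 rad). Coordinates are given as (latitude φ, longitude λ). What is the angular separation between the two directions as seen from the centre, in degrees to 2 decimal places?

45.90°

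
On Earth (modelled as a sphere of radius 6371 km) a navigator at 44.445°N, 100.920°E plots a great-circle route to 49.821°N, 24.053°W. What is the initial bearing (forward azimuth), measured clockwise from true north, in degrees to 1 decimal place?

326.7°

With φ₁ = 0.7757, φ₂ = 0.8695, Δλ = -2.1812 rad, the forward-azimuth formula gives
θ = atan2( sin Δλ cos φ₂ , cos φ₁ sin φ₂ − sin φ₁ cos φ₂ cos Δλ ) = atan2(-0.5287, 0.8044) = -33.31°.
Adding 360° brings this into [0°, 360°): 326.7°.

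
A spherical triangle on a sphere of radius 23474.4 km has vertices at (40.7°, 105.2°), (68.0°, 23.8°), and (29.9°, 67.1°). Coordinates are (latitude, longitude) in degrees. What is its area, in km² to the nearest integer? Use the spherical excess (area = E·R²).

131182499 km²

Side lengths (central angles): a = 0.7975, b = 0.5693, c = 0.8670 rad; semiperimeter s = 1.1169.
By l'Huilier's theorem, tan(E/4) = √[tan(s/2) tan((s−a)/2) tan((s−b)/2) tan((s−c)/2)], giving spherical excess E = 0.2381 rad.
Area = E·R² = 0.2381 × (23474.4)² ≈ 131182499 km².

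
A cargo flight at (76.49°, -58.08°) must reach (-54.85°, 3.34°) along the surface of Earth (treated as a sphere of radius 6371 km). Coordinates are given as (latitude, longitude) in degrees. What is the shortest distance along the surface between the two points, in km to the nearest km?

15227 km

With latitudes φ₁ = 76.490°, φ₂ = -54.850° and longitude difference Δλ = 61.420°:
cos c = sin φ₁ sin φ₂ + cos φ₁ cos φ₂ cos Δλ = (0.9723)(-0.8176) + (0.2336)(0.5757)(0.4784) = -0.73068,
so c = arccos(-0.73068) = 2.39012 rad.
Distance = R·c = 6371 × 2.3901 ≈ 15227 km.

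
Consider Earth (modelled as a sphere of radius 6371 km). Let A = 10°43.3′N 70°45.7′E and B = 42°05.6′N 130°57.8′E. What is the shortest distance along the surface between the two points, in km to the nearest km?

6767 km

In radians: φ₁ = 0.1871, φ₂ = 0.7347, Δλ = 60.202° = 1.0507 rad.
Haversine: a = sin²(Δφ/2) + cos φ₁ cos φ₂ sin²(Δλ/2) = 0.0731 + (0.9825)(0.7421)(0.2515) = 0.25648.
Central angle c = 2·arcsin(√a) = 1.06211 rad.
Distance = R·c = 6371 × 1.0621 ≈ 6767 km.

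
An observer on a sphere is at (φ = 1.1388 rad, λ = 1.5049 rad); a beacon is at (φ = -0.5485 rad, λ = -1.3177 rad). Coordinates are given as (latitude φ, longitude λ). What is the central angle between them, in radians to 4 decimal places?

In radians: φ₁ = 1.1388, φ₂ = -0.5485, Δλ = -161.723° = -2.8226 rad.
Haversine: a = sin²(Δφ/2) + cos φ₁ cos φ₂ sin²(Δλ/2) = 0.5581 + (0.4187)(0.8533)(0.9748) = 0.90638.
Central angle c = 2·arcsin(√a) = 2.51965 rad.
So the angular separation is 2.5197 rad.

2.5197 rad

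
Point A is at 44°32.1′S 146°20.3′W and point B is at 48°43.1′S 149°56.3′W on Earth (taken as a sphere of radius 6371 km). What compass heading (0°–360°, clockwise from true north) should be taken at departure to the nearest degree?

With φ₁ = -0.7773, φ₂ = -0.8503, Δλ = -0.0628 rad, the forward-azimuth formula gives
θ = atan2( sin Δλ cos φ₂ , cos φ₁ sin φ₂ − sin φ₁ cos φ₂ cos Δλ ) = atan2(-0.0414, -0.0739) = -150.71°.
Adding 360° brings this into [0°, 360°): 209°.

209°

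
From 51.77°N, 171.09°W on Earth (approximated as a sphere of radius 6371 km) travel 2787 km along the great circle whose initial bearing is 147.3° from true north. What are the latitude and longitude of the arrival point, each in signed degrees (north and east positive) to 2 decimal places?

29.40°, -155.86°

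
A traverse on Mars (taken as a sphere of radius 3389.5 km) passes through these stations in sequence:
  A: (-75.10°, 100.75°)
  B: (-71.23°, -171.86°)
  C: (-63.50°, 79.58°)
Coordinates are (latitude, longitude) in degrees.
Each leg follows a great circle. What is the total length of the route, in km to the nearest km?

3548 km

Leg A→B: central angle 0.4059 rad, distance 1375.8 km.
Leg B→C: central angle 0.6408 rad, distance 2171.9 km.
Total: 1375.8 + 2171.9 ≈ 3548 km.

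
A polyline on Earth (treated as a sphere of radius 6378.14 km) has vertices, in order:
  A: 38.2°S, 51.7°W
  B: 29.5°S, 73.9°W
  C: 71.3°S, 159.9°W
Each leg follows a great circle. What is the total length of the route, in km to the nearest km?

Leg A→B: central angle 0.3546 rad, distance 2261.6 km.
Leg B→C: central angle 1.0634 rad, distance 6782.6 km.
Total: 2261.6 + 6782.6 ≈ 9044 km.

9044 km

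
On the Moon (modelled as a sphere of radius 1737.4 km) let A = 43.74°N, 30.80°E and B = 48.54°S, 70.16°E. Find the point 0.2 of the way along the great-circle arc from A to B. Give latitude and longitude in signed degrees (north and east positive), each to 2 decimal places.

The central angle between A and B is δ = 1.7196 rad.
With f = 0.2, the slerp weights are sin((1−f)δ)/sin δ = 0.9920 and sin(fδ)/sin δ = 0.3410.
Weighted sum of the unit vectors: (0.9920)·(0.6206,0.3699,0.6914) + (0.3410)·(0.2247,0.6228,-0.7494) = (0.6922, 0.5793, 0.4303).
Converting back: φ = atan2(z, √(x²+y²)) = 25.49°, λ = atan2(y, x) = 39.93°.

25.49°, 39.93°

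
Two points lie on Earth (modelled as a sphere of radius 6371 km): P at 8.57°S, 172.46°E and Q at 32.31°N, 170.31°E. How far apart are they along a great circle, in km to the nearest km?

Let φ₁ = -0.1496 rad, φ₂ = 0.5639 rad, and Δλ = -0.0375 rad.
cos c = sin φ₁ sin φ₂ + cos φ₁ cos φ₂ cos Δλ = (-0.1490)(0.5345) + (0.9888)(0.8452)(0.9993) = 0.75549,
so c = arccos(0.75549) = 0.71439 rad.
Distance = R·c = 6371 × 0.7144 ≈ 4551 km.

4551 km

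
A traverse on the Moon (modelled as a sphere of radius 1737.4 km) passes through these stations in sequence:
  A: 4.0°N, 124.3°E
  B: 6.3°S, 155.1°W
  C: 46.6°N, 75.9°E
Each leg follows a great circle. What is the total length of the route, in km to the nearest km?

Leg A→B: central angle 1.4159 rad, distance 2460.0 km.
Leg B→C: central angle 2.1054 rad, distance 3658.0 km.
Total: 2460.0 + 3658.0 ≈ 6118 km.

6118 km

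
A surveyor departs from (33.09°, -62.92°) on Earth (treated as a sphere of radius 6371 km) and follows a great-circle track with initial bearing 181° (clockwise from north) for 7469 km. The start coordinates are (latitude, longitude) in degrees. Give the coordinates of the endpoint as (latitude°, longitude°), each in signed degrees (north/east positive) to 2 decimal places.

-34.07°, -64.03°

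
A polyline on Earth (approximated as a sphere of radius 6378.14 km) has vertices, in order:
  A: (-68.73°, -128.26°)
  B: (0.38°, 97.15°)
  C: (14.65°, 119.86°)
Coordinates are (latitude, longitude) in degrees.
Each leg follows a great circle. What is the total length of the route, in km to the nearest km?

14663 km

Leg A→B: central angle 1.8347 rad, distance 11701.9 km.
Leg B→C: central angle 0.4643 rad, distance 2961.3 km.
Total: 11701.9 + 2961.3 ≈ 14663 km.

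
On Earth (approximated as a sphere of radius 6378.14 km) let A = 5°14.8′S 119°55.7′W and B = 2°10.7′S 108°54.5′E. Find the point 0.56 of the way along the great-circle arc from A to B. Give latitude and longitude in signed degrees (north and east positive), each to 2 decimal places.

Central angle δ = 2.2804 rad. Interpolating on the sphere with fraction f = 0.56:
P = [sin((1−f)δ)·A + sin(fδ)·B] / sin δ = 1.1116·A + 1.2617·B in Cartesian coordinates,
giving P = (-0.9608, 0.2334, -0.1496), i.e. latitude -8.60°, longitude 166.35°.

-8.60°, 166.35°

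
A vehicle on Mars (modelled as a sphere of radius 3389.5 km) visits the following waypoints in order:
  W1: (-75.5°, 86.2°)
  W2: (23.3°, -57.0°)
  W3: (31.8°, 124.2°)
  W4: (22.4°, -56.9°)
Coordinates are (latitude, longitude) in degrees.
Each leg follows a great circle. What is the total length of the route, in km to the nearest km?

22198 km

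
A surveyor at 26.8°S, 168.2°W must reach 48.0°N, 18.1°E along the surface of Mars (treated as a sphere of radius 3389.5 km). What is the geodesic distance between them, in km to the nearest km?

9361 km

In radians: φ₁ = -0.4677, φ₂ = 0.8378, Δλ = -173.700° = -3.0316 rad.
Haversine: a = sin²(Δφ/2) + cos φ₁ cos φ₂ sin²(Δλ/2) = 0.3689 + (0.8926)(0.6691)(0.9970) = 0.96436.
Central angle c = 2·arcsin(√a) = 2.76173 rad.
Distance = R·c = 3389.5 × 2.7617 ≈ 9361 km.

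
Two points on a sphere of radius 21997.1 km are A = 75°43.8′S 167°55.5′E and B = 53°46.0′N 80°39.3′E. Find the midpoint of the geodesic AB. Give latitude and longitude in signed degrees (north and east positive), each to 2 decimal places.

-14.01°, 102.87°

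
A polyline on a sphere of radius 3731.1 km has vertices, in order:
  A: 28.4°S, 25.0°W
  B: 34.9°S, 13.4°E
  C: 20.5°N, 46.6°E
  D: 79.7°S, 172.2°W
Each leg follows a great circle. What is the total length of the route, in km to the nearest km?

14016 km

Leg A→B: central angle 0.5781 rad, distance 2156.8 km.
Leg B→C: central angle 1.1125 rad, distance 4150.8 km.
Leg C→D: central angle 2.0659 rad, distance 7707.9 km.
Total: 2156.8 + 4150.8 + 7707.9 ≈ 14016 km.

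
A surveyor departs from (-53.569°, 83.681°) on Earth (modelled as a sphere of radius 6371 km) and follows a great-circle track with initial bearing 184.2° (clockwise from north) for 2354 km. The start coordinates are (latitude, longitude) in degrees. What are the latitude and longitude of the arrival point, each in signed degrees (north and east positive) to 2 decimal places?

Angular distance δ = d/R = 2354/6371 = 0.36949 rad; initial bearing θ = 3.2149 rad.
sin φ₂ = sin φ₁ cos δ + cos φ₁ sin δ cos θ = (-0.8046)(0.9325) + (0.5939)(0.3611)(-0.9973) = -0.9642, so φ₂ = -74.61°.
Δλ = atan2(sin θ sin δ cos φ₁, cos δ − sin φ₁ sin φ₂) = atan2(-0.0157, 0.1568) = -5.721°.
λ₂ = 83.681° − 5.721° = 77.96°.

-74.61°, 77.96°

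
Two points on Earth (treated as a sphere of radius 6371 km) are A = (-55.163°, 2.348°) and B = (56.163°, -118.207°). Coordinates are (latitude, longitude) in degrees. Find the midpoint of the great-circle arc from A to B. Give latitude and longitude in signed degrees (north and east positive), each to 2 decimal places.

1.01°, -56.65°

The central angle between A and B is δ = 2.5745 rad.
With f = 0.5, the slerp weights are sin((1−f)δ)/sin δ = 1.7872 and sin(fδ)/sin δ = 1.7872.
Weighted sum of the unit vectors: (1.7872)·(0.5708,0.0234,-0.8208) + (1.7872)·(-0.2632,-0.4907,0.8306) = (0.5497, -0.8352, 0.0176).
Converting back: φ = atan2(z, √(x²+y²)) = 1.01°, λ = atan2(y, x) = -56.65°.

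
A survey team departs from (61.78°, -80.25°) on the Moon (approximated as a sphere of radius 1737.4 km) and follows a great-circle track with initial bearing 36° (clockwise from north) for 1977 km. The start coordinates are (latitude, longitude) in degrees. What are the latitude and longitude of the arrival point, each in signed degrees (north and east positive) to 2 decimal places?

Angular distance δ = d/R = 1977/1737.4 = 1.13791 rad; initial bearing θ = 0.6283 rad.
sin φ₂ = sin φ₁ cos δ + cos φ₁ sin δ cos θ = (0.8811)(0.4195) + (0.4729)(0.9078)(0.8090) = 0.7169, so φ₂ = 45.80°.
Δλ = atan2(sin θ sin δ cos φ₁, cos δ − sin φ₁ sin φ₂) = atan2(0.2523, -0.2122) = 130.064°.
λ₂ = -80.250° + 130.064° = 49.81°.

45.80°, 49.81°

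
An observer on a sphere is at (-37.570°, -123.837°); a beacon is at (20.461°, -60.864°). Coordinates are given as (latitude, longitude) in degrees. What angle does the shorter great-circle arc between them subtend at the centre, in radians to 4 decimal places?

In radians: φ₁ = -0.6557, φ₂ = 0.3571, Δλ = 62.973° = 1.0991 rad.
Haversine: a = sin²(Δφ/2) + cos φ₁ cos φ₂ sin²(Δλ/2) = 0.2353 + (0.7926)(0.9369)(0.2728) = 0.43785.
Central angle c = 2·arcsin(√a) = 1.44617 rad.
So the angular separation is 1.4462 rad.

1.4462 rad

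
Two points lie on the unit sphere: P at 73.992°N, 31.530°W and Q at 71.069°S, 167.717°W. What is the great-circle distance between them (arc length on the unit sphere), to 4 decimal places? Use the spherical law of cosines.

With latitudes φ₁ = 73.992°, φ₂ = -71.069° and longitude difference Δλ = -136.187°:
cos c = sin φ₁ sin φ₂ + cos φ₁ cos φ₂ cos Δλ = (0.9612)(-0.9459) + (0.2758)(0.3244)(-0.7216) = -0.97379,
so c = arccos(-0.97379) = 2.91214 rad.
On the unit sphere the arc length equals the central angle: 2.9121.

2.9121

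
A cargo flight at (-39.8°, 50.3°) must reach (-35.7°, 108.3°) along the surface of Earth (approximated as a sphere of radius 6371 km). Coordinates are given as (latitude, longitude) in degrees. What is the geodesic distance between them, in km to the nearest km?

5030 km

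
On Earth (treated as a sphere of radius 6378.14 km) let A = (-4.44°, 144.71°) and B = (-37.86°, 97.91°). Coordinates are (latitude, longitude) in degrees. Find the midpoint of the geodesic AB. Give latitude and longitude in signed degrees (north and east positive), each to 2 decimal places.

-22.83°, 124.19°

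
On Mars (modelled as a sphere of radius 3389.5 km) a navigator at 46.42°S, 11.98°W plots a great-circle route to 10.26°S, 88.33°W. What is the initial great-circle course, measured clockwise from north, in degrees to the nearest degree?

273°

With φ₁ = -0.8102, φ₂ = -0.1791, Δλ = -1.3326 rad, the forward-azimuth formula gives
θ = atan2( sin Δλ cos φ₂ , cos φ₁ sin φ₂ − sin φ₁ cos φ₂ cos Δλ ) = atan2(-0.9562, 0.0454) = -87.28°.
Adding 360° brings this into [0°, 360°): 273°.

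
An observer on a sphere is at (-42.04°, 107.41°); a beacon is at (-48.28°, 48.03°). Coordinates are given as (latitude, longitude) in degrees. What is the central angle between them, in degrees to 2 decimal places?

41.27°

With latitudes φ₁ = -42.040°, φ₂ = -48.280° and longitude difference Δλ = -59.380°:
Haversine: a = sin²(Δφ/2) + cos φ₁ cos φ₂ sin²(Δλ/2) = 0.0030 + (0.7427)(0.6655)(0.2453) = 0.12422.
Central angle c = 2·arcsin(√a) = 0.72036 rad.
So the angular separation is 41.27°.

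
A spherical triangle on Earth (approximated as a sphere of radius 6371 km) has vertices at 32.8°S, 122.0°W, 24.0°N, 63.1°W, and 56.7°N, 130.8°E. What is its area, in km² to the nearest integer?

Side lengths (central angles): a = 1.7182, b = 2.2009, c = 1.3936 rad; semiperimeter s = 2.6564.
By l'Huilier's theorem, tan(E/4) = √[tan(s/2) tan((s−a)/2) tan((s−b)/2) tan((s−c)/2)], giving spherical excess E = 2.1294 rad.
Area = E·R² = 2.1294 × (6371)² ≈ 86430417 km².

86430417 km²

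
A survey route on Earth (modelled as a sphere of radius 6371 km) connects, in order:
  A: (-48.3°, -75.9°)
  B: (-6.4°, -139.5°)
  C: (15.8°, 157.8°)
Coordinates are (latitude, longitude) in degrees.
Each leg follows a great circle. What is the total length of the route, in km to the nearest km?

14872 km

Leg A→B: central angle 1.1841 rad, distance 7543.6 km.
Leg B→C: central angle 1.1503 rad, distance 7328.5 km.
Total: 7543.6 + 7328.5 ≈ 14872 km.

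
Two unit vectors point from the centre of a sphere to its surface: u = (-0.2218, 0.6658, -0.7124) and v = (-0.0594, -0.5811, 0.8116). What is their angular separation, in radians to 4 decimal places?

u·v = -0.9519; |u| = 1.0000, |v| = 1.0000.
cos θ = (u·v)/(|u||v|) = -0.9520, so θ = 2.8303 rad.

2.8303 rad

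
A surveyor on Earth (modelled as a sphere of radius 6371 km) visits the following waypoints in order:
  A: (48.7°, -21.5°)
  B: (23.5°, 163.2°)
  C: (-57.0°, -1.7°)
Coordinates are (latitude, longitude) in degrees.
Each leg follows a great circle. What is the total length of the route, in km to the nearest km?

Leg A→B: central angle 1.8793 rad, distance 11973.2 km.
Leg B→C: central angle 2.5264 rad, distance 16095.5 km.
Total: 11973.2 + 16095.5 ≈ 28069 km.

28069 km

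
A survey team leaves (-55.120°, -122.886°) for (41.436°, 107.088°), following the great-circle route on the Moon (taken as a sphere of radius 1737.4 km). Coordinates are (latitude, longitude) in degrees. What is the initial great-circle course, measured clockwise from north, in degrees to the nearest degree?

Δλ = -130.026° = -2.2694 rad.
y = sin Δλ · cos φ₂ = (-0.7658)(0.7497) = -0.5741
x = cos φ₁ sin φ₂ − sin φ₁ cos φ₂ cos Δλ = (0.5719)(0.6618) − (-0.8204)(0.7497)(-0.6431) = -0.0171
θ = atan2(y, x) = -91.71°; adding 360° gives 268°.

268°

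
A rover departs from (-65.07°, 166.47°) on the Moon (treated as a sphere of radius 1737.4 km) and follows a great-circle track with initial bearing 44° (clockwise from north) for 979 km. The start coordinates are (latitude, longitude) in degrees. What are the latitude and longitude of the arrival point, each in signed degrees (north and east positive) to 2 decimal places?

Angular distance δ = d/R = 979/1737.4 = 0.56349 rad; initial bearing θ = 0.7679 rad.
sin φ₂ = sin φ₁ cos δ + cos φ₁ sin δ cos θ = (-0.9068)(0.8454) + (0.4215)(0.5341)(0.7193) = -0.6047, so φ₂ = -37.21°.
Δλ = atan2(sin θ sin δ cos φ₁, cos δ − sin φ₁ sin φ₂) = atan2(0.1564, 0.2971) = 27.766°.
λ₂ = 166.470° + 27.766° = 194.24° → -165.76° after wrapping to (−180°, 180°].

-37.21°, -165.76°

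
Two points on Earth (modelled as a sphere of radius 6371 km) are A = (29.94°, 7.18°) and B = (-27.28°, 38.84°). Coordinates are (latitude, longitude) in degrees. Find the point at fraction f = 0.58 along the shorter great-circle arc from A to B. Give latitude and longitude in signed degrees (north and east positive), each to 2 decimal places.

-3.25°, 25.53°

The central angle between A and B is δ = 1.1298 rad.
With f = 0.58, the slerp weights are sin((1−f)δ)/sin δ = 0.5053 and sin(fδ)/sin δ = 0.6739.
Weighted sum of the unit vectors: (0.5053)·(0.8598,0.1083,0.4991) + (0.6739)·(0.6923,0.5574,-0.4583) = (0.9009, 0.4303, -0.0567).
Converting back: φ = atan2(z, √(x²+y²)) = -3.25°, λ = atan2(y, x) = 25.53°.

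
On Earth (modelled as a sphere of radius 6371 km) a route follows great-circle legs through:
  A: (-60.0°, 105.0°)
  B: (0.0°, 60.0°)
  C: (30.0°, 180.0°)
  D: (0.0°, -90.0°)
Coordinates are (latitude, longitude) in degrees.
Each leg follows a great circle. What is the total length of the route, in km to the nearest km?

30574 km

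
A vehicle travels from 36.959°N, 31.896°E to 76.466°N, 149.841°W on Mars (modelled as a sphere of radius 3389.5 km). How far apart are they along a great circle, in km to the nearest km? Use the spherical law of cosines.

3938 km

With latitudes φ₁ = 36.959°, φ₂ = 76.466° and longitude difference Δλ = 178.263°:
cos c = sin φ₁ sin φ₂ + cos φ₁ cos φ₂ cos Δλ = (0.6012)(0.9722) + (0.7991)(0.2340)(-0.9995) = 0.39763,
so c = arccos(0.39763) = 1.16186 rad.
Distance = R·c = 3389.5 × 1.1619 ≈ 3938 km.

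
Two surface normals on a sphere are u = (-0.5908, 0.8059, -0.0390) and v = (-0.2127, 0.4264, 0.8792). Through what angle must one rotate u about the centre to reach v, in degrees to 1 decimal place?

64.2°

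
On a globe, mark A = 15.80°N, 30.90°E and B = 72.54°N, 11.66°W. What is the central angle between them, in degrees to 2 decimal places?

With latitudes φ₁ = 15.800°, φ₂ = 72.540° and longitude difference Δλ = -42.560°:
cos c = sin φ₁ sin φ₂ + cos φ₁ cos φ₂ cos Δλ = (0.2723)(0.9539) + (0.9622)(0.3000)(0.7366) = 0.47239,
so c = arccos(0.47239) = 1.07880 rad.
So the angular separation is 61.81°.

61.81°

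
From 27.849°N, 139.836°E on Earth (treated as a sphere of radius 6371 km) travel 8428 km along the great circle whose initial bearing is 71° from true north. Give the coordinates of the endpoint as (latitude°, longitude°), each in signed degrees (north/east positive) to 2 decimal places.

Angular distance δ = d/R = 8428/6371 = 1.32287 rad; initial bearing θ = 1.2392 rad.
sin φ₂ = sin φ₁ cos δ + cos φ₁ sin δ cos θ = (0.4671)(0.2454) + (0.8842)(0.9694)(0.3256) = 0.3937, so φ₂ = 23.18°.
Δλ = atan2(sin θ sin δ cos φ₁, cos δ − sin φ₁ sin φ₂) = atan2(0.8104, 0.0615) = 85.662°.
λ₂ = 139.836° + 85.662° = 225.50° → -134.50° after wrapping to (−180°, 180°].

23.18°, -134.50°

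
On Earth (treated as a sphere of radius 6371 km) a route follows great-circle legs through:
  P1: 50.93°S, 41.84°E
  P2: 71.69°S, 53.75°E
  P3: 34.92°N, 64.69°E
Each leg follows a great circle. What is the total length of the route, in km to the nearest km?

Leg P1→P2: central angle 0.3742 rad, distance 2383.8 km.
Leg P2→P3: central angle 1.8656 rad, distance 11885.6 km.
Total: 2383.8 + 11885.6 ≈ 14269 km.

14269 km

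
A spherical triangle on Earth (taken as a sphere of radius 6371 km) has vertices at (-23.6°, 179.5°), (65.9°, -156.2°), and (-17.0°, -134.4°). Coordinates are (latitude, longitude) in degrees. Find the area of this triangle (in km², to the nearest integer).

29361924 km²

Side lengths (central angles): a = 1.4750, b = 0.7602, c = 1.5952 rad; semiperimeter s = 1.9152.
By l'Huilier's theorem, tan(E/4) = √[tan(s/2) tan((s−a)/2) tan((s−b)/2) tan((s−c)/2)], giving spherical excess E = 0.7234 rad.
Area = E·R² = 0.7234 × (6371)² ≈ 29361924 km².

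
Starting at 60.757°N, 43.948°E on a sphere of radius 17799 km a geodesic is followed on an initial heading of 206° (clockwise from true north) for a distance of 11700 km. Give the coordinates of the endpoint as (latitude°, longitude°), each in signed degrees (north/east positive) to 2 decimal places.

Angular distance δ = d/R = 11700/17799 = 0.65734 rad; initial bearing θ = 3.5954 rad.
sin φ₂ = sin φ₁ cos δ + cos φ₁ sin δ cos θ = (0.8726)(0.7916) + (0.4885)(0.6110)(-0.8988) = 0.4225, so φ₂ = 24.99°.
Δλ = atan2(sin θ sin δ cos φ₁, cos δ − sin φ₁ sin φ₂) = atan2(-0.1308, 0.4230) = -17.188°.
λ₂ = 43.948° − 17.188° = 26.76°.

24.99°, 26.76°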